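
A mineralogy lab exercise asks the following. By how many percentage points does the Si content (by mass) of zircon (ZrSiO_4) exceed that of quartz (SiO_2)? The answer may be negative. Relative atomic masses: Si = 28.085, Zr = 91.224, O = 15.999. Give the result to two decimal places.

Si in ZrSiO_4: molar mass 183.305 g/mol; 1×28.085 = 28.085 g → 15.32 wt%.
Si in SiO_2: molar mass 60.083 g/mol; 1×28.085 = 28.085 g → 46.74 wt%.
Difference = 15.32 − 46.74 = -31.42 percentage points.

-31.42 percentage points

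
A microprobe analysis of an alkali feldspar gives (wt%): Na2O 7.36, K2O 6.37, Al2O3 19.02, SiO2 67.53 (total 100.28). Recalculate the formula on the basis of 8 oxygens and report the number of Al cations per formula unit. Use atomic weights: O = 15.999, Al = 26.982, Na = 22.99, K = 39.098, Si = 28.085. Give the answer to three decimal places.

Na2O (M=61.979): mol = 0.11875; Na = 0.23750, O = 0.11875.
K2O (M=94.195): mol = 0.06763; K = 0.13526, O = 0.06763.
Al2O3 (M=101.961): mol = 0.18654; Al = 0.37308, O = 0.55962.
SiO2 (M=60.083): mol = 1.12395; Si = 1.12395, O = 2.24790.
ΣO = 2.99390; factor = 8/ΣO = 2.67210.
Al apfu = 0.37308 × 2.67210 = 0.997.

0.997 Al apfu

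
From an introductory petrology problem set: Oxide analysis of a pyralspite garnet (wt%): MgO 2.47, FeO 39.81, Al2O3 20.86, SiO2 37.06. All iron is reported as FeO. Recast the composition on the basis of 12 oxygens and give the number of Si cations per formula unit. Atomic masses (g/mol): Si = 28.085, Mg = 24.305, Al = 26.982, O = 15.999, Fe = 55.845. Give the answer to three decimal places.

3.005 Si apfu

MgO: 2.47/40.304 = 0.06128 mol → 0.06128 mol Mg, 0.06128 mol O.
FeO: 39.81/71.844 = 0.55412 mol → 0.55412 mol Fe, 0.55412 mol O.
Al2O3: 20.86/101.961 = 0.20459 mol → 0.40918 mol Al, 0.61377 mol O.
SiO2: 37.06/60.083 = 0.61681 mol → 0.61681 mol Si, 1.23362 mol O.
Total oxygen = 2.46279 mol. Normalization factor = 12/2.46279 = 4.87252.
Si per 12 O = 0.61681 × 4.87252 = 3.005.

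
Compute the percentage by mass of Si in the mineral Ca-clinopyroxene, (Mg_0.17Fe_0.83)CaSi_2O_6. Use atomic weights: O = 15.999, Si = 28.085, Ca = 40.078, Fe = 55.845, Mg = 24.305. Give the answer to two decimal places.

Formula mass = 0.17·24.305 + 0.83·55.845 + 1·40.078 + 2·28.085 + 6·15.999 = 242.725 g/mol, of which 56.170 g is Si.
So Si makes up 56.170/242.725 = 0.2314 of the mass, i.e. 23.14%.

23.14 wt%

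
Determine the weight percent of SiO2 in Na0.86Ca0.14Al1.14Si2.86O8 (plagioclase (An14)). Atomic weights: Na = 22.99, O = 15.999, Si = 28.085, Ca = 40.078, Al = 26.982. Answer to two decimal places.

64.98 wt%

Molar mass of Na0.86Ca0.14Al1.14Si2.86O8 = 0.86·22.99 + 0.14·40.078 + 1.14·26.982 + 2.86·28.085 + 8·15.999 = 264.457 g/mol.
Each formula unit contains 2.86 Si, equivalent to 2.86/1 = 2.8600 mol SiO2.
M(SiO2) = 1×28.085 + 2×15.999 = 60.083 g/mol.
Mass of SiO2 per formula unit = 2.8600 × 60.083 = 171.837 g.
SiO2 wt% = 171.837 / 264.457 × 100 = 64.98%.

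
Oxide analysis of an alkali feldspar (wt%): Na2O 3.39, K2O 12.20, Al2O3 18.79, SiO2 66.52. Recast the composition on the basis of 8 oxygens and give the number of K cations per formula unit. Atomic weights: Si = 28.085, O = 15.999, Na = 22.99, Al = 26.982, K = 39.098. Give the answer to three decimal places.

3.39 wt% Na2O ÷ 61.979 g/mol = 0.05470 mol, giving 0.10940 Na and 0.05470 O.
12.20 wt% K2O ÷ 94.195 g/mol = 0.12952 mol, giving 0.25904 K and 0.12952 O.
18.79 wt% Al2O3 ÷ 101.961 g/mol = 0.18429 mol, giving 0.36858 Al and 0.55287 O.
66.52 wt% SiO2 ÷ 60.083 g/mol = 1.10714 mol, giving 1.10714 Si and 2.21428 O.
Oxygen sums to 2.95137; scaling by 8/2.95137 = 2.71061 puts the formula on 8 O.
K: 0.25904 × 2.71061 = 0.702 atoms per formula unit.

0.702 K apfu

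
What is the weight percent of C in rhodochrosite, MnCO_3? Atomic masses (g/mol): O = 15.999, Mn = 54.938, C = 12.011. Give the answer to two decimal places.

Molar mass of MnCO_3: 1·54.938 + 1·12.011 + 3·15.999 = 114.946 g/mol.
Mass of C per formula unit: 1 × 12.011 = 12.011 g.
Weight fraction C = 12.011 / 114.946 = 0.1045.

10.45 mass %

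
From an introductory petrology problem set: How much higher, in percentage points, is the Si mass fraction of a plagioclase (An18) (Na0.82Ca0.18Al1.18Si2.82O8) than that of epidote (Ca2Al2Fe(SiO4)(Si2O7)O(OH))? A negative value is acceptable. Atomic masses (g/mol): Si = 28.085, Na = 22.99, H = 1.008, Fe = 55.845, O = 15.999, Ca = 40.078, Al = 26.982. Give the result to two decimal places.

Si in Na0.82Ca0.18Al1.18Si2.82O8: molar mass 265.096 g/mol; 2.82×28.085 = 79.200 g → 29.88 wt%.
Si in Ca2Al2Fe(SiO4)(Si2O7)O(OH): molar mass 483.215 g/mol; 3×28.085 = 84.255 g → 17.44 wt%.
Difference = 29.88 − 17.44 = 12.44 percentage points.

12.44 percentage points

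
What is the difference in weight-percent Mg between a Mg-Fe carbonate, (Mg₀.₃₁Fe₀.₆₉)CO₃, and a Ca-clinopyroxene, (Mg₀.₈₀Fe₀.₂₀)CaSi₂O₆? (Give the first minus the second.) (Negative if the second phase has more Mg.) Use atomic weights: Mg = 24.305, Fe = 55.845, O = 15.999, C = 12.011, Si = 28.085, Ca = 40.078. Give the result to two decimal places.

-1.62 percentage points

M((Mg₀.₃₁Fe₀.₆₉)CO₃) = 106.076 g/mol, so wt% Mg = 7.535/106.076 × 100 = 7.10%.
M((Mg₀.₈₀Fe₀.₂₀)CaSi₂O₆) = 222.855 g/mol, so wt% Mg = 19.444/222.855 × 100 = 8.72%.
7.10 − 8.72 = -1.62 pp.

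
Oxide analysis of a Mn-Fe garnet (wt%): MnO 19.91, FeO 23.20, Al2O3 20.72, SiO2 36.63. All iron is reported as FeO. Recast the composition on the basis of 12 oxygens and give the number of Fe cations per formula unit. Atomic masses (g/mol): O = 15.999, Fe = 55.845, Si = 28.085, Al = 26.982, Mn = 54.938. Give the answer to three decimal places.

1.593 Fe apfu

19.91 wt% MnO ÷ 70.937 g/mol = 0.28067 mol, giving 0.28067 Mn and 0.28067 O.
23.20 wt% FeO ÷ 71.844 g/mol = 0.32292 mol, giving 0.32292 Fe and 0.32292 O.
20.72 wt% Al2O3 ÷ 101.961 g/mol = 0.20321 mol, giving 0.40642 Al and 0.60963 O.
36.63 wt% SiO2 ÷ 60.083 g/mol = 0.60966 mol, giving 0.60966 Si and 1.21932 O.
Oxygen sums to 2.43254; scaling by 12/2.43254 = 4.93312 puts the formula on 12 O.
Fe: 0.32292 × 4.93312 = 1.593 atoms per formula unit.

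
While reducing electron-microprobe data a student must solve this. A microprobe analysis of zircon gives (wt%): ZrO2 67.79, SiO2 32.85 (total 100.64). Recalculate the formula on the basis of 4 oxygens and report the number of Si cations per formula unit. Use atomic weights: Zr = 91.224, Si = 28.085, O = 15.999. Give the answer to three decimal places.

ZrO2 (M=123.222): mol = 0.55015; Zr = 0.55015, O = 1.10030.
SiO2 (M=60.083): mol = 0.54674; Si = 0.54674, O = 1.09348.
ΣO = 2.19378; factor = 4/ΣO = 1.82334.
Si apfu = 0.54674 × 1.82334 = 0.997.

0.997 Si apfu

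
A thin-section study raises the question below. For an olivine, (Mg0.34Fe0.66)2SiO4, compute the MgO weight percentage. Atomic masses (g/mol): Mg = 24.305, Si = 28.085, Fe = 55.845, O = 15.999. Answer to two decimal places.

15.03 wt%

Formula mass = 182.324 g/mol.
0.68 Mg → 0.6800 mol MgO per formula unit; M(MgO) = 40.304, so MgO mass = 27.407 g.
27.407/182.324 × 100 = 15.03 wt%.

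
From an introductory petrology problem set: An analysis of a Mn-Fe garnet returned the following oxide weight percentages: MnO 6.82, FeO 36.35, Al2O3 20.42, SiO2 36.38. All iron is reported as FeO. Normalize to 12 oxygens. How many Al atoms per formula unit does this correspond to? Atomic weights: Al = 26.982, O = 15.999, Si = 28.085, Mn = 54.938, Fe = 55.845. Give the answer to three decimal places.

1.991 Al apfu

6.82 wt% MnO ÷ 70.937 g/mol = 0.09614 mol, giving 0.09614 Mn and 0.09614 O.
36.35 wt% FeO ÷ 71.844 g/mol = 0.50596 mol, giving 0.50596 Fe and 0.50596 O.
20.42 wt% Al2O3 ÷ 101.961 g/mol = 0.20027 mol, giving 0.40054 Al and 0.60081 O.
36.38 wt% SiO2 ÷ 60.083 g/mol = 0.60550 mol, giving 0.60550 Si and 1.21100 O.
Oxygen sums to 2.41391; scaling by 12/2.41391 = 4.97119 puts the formula on 12 O.
Al: 0.40054 × 4.97119 = 1.991 atoms per formula unit.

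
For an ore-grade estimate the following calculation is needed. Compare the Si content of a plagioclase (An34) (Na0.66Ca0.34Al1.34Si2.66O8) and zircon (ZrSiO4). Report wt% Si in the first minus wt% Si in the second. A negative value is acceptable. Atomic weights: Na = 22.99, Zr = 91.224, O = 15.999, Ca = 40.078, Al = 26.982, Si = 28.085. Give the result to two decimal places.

Si in Na0.66Ca0.34Al1.34Si2.66O8: molar mass 267.654 g/mol; 2.66×28.085 = 74.706 g → 27.91 wt%.
Si in ZrSiO4: molar mass 183.305 g/mol; 1×28.085 = 28.085 g → 15.32 wt%.
Difference = 27.91 − 15.32 = 12.59 percentage points.

12.59 percentage points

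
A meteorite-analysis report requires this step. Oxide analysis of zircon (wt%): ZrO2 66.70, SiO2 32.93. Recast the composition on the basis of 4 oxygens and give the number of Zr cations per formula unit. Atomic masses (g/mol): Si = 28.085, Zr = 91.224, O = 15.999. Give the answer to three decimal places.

66.70 wt% ZrO2 ÷ 123.222 g/mol = 0.54130 mol, giving 0.54130 Zr and 1.08260 O.
32.93 wt% SiO2 ÷ 60.083 g/mol = 0.54808 mol, giving 0.54808 Si and 1.09616 O.
Oxygen sums to 2.17876; scaling by 4/2.17876 = 1.83591 puts the formula on 4 O.
Zr: 0.54130 × 1.83591 = 0.994 atoms per formula unit.

0.994 Zr apfu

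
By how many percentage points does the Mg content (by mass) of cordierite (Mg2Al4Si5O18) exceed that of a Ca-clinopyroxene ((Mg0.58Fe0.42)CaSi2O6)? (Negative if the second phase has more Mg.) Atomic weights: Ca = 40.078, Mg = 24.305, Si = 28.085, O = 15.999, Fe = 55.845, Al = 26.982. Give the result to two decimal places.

2.18 percentage points

First mineral: 48.610 g Mg in 584.945 g formula = 8.31 wt% Mg.
Second mineral: 14.097 g Mg in 229.794 g formula = 6.13 wt% Mg.
8.31% − 6.13% gives a difference of 2.18 percentage points.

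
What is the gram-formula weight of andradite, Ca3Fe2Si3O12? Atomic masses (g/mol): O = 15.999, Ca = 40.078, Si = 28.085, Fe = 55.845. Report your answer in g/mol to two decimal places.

Ca: 3 × 40.078 = 120.2340
Fe: 2 × 55.845 = 111.6900
Si: 3 × 28.085 = 84.2550
O: 12 × 15.999 = 191.9880
Summing the contributions gives the formula mass.

508.17 g/mol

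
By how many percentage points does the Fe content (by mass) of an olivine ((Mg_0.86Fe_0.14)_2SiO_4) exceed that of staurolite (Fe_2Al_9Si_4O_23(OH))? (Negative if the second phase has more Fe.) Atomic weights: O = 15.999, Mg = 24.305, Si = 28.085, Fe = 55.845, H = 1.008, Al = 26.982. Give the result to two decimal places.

M((Mg_0.86Fe_0.14)_2SiO_4) = 149.522 g/mol, so wt% Fe = 15.637/149.522 × 100 = 10.46%.
M(Fe_2Al_9Si_4O_23(OH)) = 851.852 g/mol, so wt% Fe = 111.690/851.852 × 100 = 13.11%.
10.46 − 13.11 = -2.65 pp.

-2.65 percentage points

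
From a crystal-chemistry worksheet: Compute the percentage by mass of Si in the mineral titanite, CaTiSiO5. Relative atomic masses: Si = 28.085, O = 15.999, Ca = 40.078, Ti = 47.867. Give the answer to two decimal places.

14.33 weight percent

Formula mass = 1*40.078 + 1*47.867 + 1*28.085 + 5*15.999 = 196.025 g/mol, of which 28.085 g is Si.
So Si makes up 28.085/196.025 = 0.1433 of the mass, i.e. 14.33%.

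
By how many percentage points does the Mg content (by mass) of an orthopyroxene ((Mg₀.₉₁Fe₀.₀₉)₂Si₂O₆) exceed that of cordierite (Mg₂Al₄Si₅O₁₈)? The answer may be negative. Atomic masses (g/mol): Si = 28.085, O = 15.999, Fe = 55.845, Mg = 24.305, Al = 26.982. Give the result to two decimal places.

First mineral: 44.235 g Mg in 206.451 g formula = 21.43 wt% Mg.
Second mineral: 48.610 g Mg in 584.945 g formula = 8.31 wt% Mg.
21.43% − 8.31% gives a difference of 13.12 percentage points.

13.12 percentage points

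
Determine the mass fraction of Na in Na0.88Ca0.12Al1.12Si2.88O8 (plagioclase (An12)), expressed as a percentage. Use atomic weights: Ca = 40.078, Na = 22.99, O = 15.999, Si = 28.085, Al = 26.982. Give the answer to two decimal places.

7.66 weight percent

M(Na0.88Ca0.12Al1.12Si2.88O8) = 264.137 g/mol.
Na contributes 0.88 × 22.99 = 20.231 g per mole.
20.231/264.137 = 0.0766 → 7.66%.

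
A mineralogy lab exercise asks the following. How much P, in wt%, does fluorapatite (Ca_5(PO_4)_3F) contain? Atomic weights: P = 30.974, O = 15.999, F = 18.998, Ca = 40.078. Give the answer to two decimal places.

Molar mass of Ca_5(PO_4)_3F: 5×40.078 + 3×30.974 + 12×15.999 + 1×18.998 = 504.298 g/mol.
Mass of P per formula unit: 3 × 30.974 = 92.922 g.
Weight fraction P = 92.922 / 504.298 = 0.1843.

18.43 wt%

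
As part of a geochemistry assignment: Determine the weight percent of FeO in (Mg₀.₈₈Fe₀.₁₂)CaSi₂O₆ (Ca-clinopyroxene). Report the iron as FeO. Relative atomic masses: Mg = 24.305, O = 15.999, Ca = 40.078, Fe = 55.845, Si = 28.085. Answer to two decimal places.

3.91 wt%

Molar mass of (Mg₀.₈₈Fe₀.₁₂)CaSi₂O₆ = 0.88*24.305 + 0.12*55.845 + 1*40.078 + 2*28.085 + 6*15.999 = 220.332 g/mol.
Each formula unit contains 0.12 Fe, equivalent to 0.12/1 = 0.1200 mol FeO.
M(FeO) = 1×55.845 + 1×15.999 = 71.844 g/mol.
Mass of FeO per formula unit = 0.1200 × 71.844 = 8.621 g.
FeO wt% = 8.621 / 220.332 × 100 = 3.91%.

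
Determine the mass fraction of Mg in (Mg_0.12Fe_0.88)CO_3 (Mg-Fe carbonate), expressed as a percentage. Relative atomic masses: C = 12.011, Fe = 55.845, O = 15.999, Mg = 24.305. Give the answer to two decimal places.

Formula mass = 0.12·24.305 + 0.88·55.845 + 1·12.011 + 3·15.999 = 112.068 g/mol, of which 2.917 g is Mg.
So Mg makes up 2.917/112.068 = 0.0260 of the mass, i.e. 2.60%.

2.60 wt%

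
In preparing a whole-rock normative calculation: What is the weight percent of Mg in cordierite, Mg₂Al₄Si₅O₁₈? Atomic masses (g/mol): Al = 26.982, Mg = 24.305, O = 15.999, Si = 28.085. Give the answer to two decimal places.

Molar mass of Mg₂Al₄Si₅O₁₈: 2*24.305 + 4*26.982 + 5*28.085 + 18*15.999 = 584.945 g/mol.
Mass of Mg per formula unit: 2 × 24.305 = 48.610 g.
Weight fraction Mg = 48.610 / 584.945 = 0.0831.

8.31 wt%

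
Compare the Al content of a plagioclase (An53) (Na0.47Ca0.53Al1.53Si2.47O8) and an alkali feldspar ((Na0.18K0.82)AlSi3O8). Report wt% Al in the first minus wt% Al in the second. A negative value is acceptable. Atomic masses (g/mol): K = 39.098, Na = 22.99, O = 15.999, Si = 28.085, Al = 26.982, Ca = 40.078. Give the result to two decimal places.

5.45 percentage points

First mineral: 41.282 g Al in 270.691 g formula = 15.25 wt% Al.
Second mineral: 26.982 g Al in 275.428 g formula = 9.80 wt% Al.
15.25% − 9.80% gives a difference of 5.45 percentage points.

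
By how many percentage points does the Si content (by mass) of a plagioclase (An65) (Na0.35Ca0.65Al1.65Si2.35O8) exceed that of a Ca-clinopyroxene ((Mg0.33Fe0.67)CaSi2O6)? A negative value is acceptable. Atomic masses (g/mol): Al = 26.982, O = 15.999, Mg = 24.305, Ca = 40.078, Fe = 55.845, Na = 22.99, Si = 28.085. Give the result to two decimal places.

M(Na0.35Ca0.65Al1.65Si2.35O8) = 272.609 g/mol, so wt% Si = 66.000/272.609 × 100 = 24.21%.
M((Mg0.33Fe0.67)CaSi2O6) = 237.679 g/mol, so wt% Si = 56.170/237.679 × 100 = 23.63%.
24.21 − 23.63 = 0.58 pp.

0.58 percentage points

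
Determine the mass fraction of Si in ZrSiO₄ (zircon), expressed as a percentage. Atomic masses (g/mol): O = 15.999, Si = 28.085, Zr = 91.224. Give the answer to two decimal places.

Formula mass = 1·91.224 + 1·28.085 + 4·15.999 = 183.305 g/mol, of which 28.085 g is Si.
So Si makes up 28.085/183.305 = 0.1532 of the mass, i.e. 15.32%.

15.32 weight percent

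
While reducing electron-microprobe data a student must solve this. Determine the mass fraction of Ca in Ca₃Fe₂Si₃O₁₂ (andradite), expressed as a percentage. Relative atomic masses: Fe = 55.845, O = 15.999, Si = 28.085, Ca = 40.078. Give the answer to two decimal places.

Molar mass of Ca₃Fe₂Si₃O₁₂: 3·40.078 + 2·55.845 + 3·28.085 + 12·15.999 = 508.167 g/mol.
Mass of Ca per formula unit: 3 × 40.078 = 120.234 g.
Weight fraction Ca = 120.234 / 508.167 = 0.2366.

23.66 mass %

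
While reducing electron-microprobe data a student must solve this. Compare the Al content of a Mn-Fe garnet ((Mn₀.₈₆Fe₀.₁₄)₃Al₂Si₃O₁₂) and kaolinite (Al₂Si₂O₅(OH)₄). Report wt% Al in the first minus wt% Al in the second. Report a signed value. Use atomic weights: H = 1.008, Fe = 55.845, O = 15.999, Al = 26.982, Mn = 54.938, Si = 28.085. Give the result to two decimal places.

First mineral: 53.964 g Al in 495.402 g formula = 10.89 wt% Al.
Second mineral: 53.964 g Al in 258.157 g formula = 20.90 wt% Al.
10.89% − 20.90% gives a difference of -10.01 percentage points.

-10.01 percentage points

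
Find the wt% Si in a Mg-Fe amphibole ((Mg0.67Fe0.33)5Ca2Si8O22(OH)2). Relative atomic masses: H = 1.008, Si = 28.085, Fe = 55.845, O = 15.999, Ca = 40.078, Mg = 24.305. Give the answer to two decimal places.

25.99 wt%

Molar mass of (Mg0.67Fe0.33)5Ca2Si8O22(OH)2: 3.35×24.305 + 1.65×55.845 + 2×40.078 + 8×28.085 + 24×15.999 + 2×1.008 = 864.394 g/mol.
Mass of Si per formula unit: 8 × 28.085 = 224.680 g.
Weight fraction Si = 224.680 / 864.394 = 0.2599.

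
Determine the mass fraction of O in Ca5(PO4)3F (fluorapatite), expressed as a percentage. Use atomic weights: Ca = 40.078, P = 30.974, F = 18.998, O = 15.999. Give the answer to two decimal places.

38.07 mass %

Formula mass = 5*40.078 + 3*30.974 + 12*15.999 + 1*18.998 = 504.298 g/mol, of which 191.988 g is O.
So O makes up 191.988/504.298 = 0.3807 of the mass, i.e. 38.07%.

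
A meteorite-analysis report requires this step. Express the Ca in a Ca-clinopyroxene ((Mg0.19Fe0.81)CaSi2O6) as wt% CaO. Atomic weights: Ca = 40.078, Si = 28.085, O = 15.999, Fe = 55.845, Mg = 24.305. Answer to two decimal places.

M((Mg0.19Fe0.81)CaSi2O6) = 242.094 g/mol; M(CaO) = 56.077 g/mol.
Moles CaO per formula unit = 1 Ca ÷ 1 = 1.0000.
CaO fraction = (1.0000 × 56.077) / 242.094 = 56.077/242.094 = 0.2316.

23.16 wt%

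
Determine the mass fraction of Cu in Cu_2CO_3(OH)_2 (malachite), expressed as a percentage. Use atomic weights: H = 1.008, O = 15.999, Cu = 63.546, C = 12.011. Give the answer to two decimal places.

Molar mass of Cu_2CO_3(OH)_2: 2·63.546 + 1·12.011 + 5·15.999 + 2·1.008 = 221.114 g/mol.
Mass of Cu per formula unit: 2 × 63.546 = 127.092 g.
Weight fraction Cu = 127.092 / 221.114 = 0.5748.

57.48 weight percent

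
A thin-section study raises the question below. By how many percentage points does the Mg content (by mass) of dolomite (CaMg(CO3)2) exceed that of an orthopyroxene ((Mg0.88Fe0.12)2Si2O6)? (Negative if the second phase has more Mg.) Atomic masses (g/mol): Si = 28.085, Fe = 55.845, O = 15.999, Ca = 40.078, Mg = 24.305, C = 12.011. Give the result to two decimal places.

Mg in CaMg(CO3)2: molar mass 184.399 g/mol; 1×24.305 = 24.305 g → 13.18 wt%.
Mg in (Mg0.88Fe0.12)2Si2O6: molar mass 208.344 g/mol; 1.76×24.305 = 42.777 g → 20.53 wt%.
Difference = 13.18 − 20.53 = -7.35 percentage points.

-7.35 percentage points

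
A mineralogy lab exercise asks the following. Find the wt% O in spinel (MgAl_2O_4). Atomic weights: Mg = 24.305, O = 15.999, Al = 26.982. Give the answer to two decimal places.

44.98 mass %

Formula mass = 1*24.305 + 2*26.982 + 4*15.999 = 142.265 g/mol, of which 63.996 g is O.
So O makes up 63.996/142.265 = 0.4498 of the mass, i.e. 44.98%.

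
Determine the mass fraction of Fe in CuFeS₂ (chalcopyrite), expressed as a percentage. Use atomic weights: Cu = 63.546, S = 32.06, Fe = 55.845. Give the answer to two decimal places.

30.43 wt%

Molar mass of CuFeS₂: 1·63.546 + 1·55.845 + 2·32.06 = 183.511 g/mol.
Mass of Fe per formula unit: 1 × 55.845 = 55.845 g.
Weight fraction Fe = 55.845 / 183.511 = 0.3043.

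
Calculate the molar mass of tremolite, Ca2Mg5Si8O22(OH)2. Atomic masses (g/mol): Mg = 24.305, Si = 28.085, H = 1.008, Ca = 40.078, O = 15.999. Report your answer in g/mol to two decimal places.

812.35 g/mol

Ca: 2 × 40.078 = 80.1560
Mg: 5 × 24.305 = 121.5250
Si: 8 × 28.085 = 224.6800
O: 24 × 15.999 = 383.9760
H: 2 × 1.008 = 2.0160
Summing the contributions gives the formula mass.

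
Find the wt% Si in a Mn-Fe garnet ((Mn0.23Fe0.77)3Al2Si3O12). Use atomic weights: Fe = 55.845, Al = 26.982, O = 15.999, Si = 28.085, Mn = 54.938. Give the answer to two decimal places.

16.95 mass %

Formula mass = 0.69*54.938 + 2.31*55.845 + 2*26.982 + 3*28.085 + 12*15.999 = 497.116 g/mol, of which 84.255 g is Si.
So Si makes up 84.255/497.116 = 0.1695 of the mass, i.e. 16.95%.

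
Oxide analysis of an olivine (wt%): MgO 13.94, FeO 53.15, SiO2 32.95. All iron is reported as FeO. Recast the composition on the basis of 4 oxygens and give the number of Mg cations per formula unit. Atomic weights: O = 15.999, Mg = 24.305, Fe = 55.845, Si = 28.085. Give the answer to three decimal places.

0.634 Mg apfu

13.94 wt% MgO ÷ 40.304 g/mol = 0.34587 mol, giving 0.34587 Mg and 0.34587 O.
53.15 wt% FeO ÷ 71.844 g/mol = 0.73980 mol, giving 0.73980 Fe and 0.73980 O.
32.95 wt% SiO2 ÷ 60.083 g/mol = 0.54841 mol, giving 0.54841 Si and 1.09682 O.
Oxygen sums to 2.18249; scaling by 4/2.18249 = 1.83277 puts the formula on 4 O.
Mg: 0.34587 × 1.83277 = 0.634 atoms per formula unit.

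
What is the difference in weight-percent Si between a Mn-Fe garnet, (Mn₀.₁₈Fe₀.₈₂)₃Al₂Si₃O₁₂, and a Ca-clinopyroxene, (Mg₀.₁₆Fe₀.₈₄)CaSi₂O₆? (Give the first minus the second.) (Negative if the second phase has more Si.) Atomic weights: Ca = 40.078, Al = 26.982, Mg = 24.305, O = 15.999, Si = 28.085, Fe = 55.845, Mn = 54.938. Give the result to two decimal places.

M((Mn₀.₁₈Fe₀.₈₂)₃Al₂Si₃O₁₂) = 497.252 g/mol, so wt% Si = 84.255/497.252 × 100 = 16.94%.
M((Mg₀.₁₆Fe₀.₈₄)CaSi₂O₆) = 243.041 g/mol, so wt% Si = 56.170/243.041 × 100 = 23.11%.
16.94 − 23.11 = -6.17 pp.

-6.17 percentage points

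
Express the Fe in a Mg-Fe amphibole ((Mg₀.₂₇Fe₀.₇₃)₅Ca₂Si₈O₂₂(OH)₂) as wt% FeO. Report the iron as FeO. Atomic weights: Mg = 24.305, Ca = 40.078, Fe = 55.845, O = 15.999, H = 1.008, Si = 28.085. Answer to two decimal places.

28.27 wt%

Molar mass of (Mg₀.₂₇Fe₀.₇₃)₅Ca₂Si₈O₂₂(OH)₂ = 1.35·24.305 + 3.65·55.845 + 2·40.078 + 8·28.085 + 24·15.999 + 2·1.008 = 927.474 g/mol.
Each formula unit contains 3.65 Fe, equivalent to 3.65/1 = 3.6500 mol FeO.
M(FeO) = 1×55.845 + 1×15.999 = 71.844 g/mol.
Mass of FeO per formula unit = 3.6500 × 71.844 = 262.231 g.
FeO wt% = 262.231 / 927.474 × 100 = 28.27%.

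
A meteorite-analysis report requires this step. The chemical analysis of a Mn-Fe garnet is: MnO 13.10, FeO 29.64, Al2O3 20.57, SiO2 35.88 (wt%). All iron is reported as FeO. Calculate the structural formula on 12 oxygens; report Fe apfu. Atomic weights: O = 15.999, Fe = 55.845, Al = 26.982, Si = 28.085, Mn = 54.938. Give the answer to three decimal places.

2.066 Fe apfu

MnO (M=70.937): mol = 0.18467; Mn = 0.18467, O = 0.18467.
FeO (M=71.844): mol = 0.41256; Fe = 0.41256, O = 0.41256.
Al2O3 (M=101.961): mol = 0.20174; Al = 0.40348, O = 0.60522.
SiO2 (M=60.083): mol = 0.59717; Si = 0.59717, O = 1.19434.
ΣO = 2.39679; factor = 12/ΣO = 5.00670.
Fe apfu = 0.41256 × 5.00670 = 2.066.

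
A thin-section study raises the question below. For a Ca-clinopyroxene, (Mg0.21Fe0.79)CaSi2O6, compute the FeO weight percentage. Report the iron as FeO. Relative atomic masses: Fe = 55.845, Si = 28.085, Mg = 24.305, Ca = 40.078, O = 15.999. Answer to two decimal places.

23.51 wt%

Molar mass of (Mg0.21Fe0.79)CaSi2O6 = 0.21×24.305 + 0.79×55.845 + 1×40.078 + 2×28.085 + 6×15.999 = 241.464 g/mol.
Each formula unit contains 0.79 Fe, equivalent to 0.79/1 = 0.7900 mol FeO.
M(FeO) = 1×55.845 + 1×15.999 = 71.844 g/mol.
Mass of FeO per formula unit = 0.7900 × 71.844 = 56.757 g.
FeO wt% = 56.757 / 241.464 × 100 = 23.51%.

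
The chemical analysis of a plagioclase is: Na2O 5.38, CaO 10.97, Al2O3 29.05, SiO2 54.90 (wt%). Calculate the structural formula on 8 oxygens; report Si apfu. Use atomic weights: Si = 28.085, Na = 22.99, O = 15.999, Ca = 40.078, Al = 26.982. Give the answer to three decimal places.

2.466 Si apfu

5.38 wt% Na2O ÷ 61.979 g/mol = 0.08680 mol, giving 0.17360 Na and 0.08680 O.
10.97 wt% CaO ÷ 56.077 g/mol = 0.19562 mol, giving 0.19562 Ca and 0.19562 O.
29.05 wt% Al2O3 ÷ 101.961 g/mol = 0.28491 mol, giving 0.56982 Al and 0.85473 O.
54.90 wt% SiO2 ÷ 60.083 g/mol = 0.91374 mol, giving 0.91374 Si and 1.82748 O.
Oxygen sums to 2.96463; scaling by 8/2.96463 = 2.69848 puts the formula on 8 O.
Si: 0.91374 × 2.69848 = 2.466 atoms per formula unit.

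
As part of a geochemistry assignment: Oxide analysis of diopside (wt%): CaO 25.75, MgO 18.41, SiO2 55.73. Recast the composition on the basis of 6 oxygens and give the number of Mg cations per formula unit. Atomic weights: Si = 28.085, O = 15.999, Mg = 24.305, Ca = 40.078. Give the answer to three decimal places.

0.989 Mg apfu

25.75 wt% CaO ÷ 56.077 g/mol = 0.45919 mol, giving 0.45919 Ca and 0.45919 O.
18.41 wt% MgO ÷ 40.304 g/mol = 0.45678 mol, giving 0.45678 Mg and 0.45678 O.
55.73 wt% SiO2 ÷ 60.083 g/mol = 0.92755 mol, giving 0.92755 Si and 1.85510 O.
Oxygen sums to 2.77107; scaling by 6/2.77107 = 2.16523 puts the formula on 6 O.
Mg: 0.45678 × 2.16523 = 0.989 atoms per formula unit.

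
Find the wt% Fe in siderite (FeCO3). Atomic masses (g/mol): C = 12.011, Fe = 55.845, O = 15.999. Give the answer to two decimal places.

Molar mass of FeCO3: 1×55.845 + 1×12.011 + 3×15.999 = 115.853 g/mol.
Mass of Fe per formula unit: 1 × 55.845 = 55.845 g.
Weight fraction Fe = 55.845 / 115.853 = 0.4820.

48.20 wt%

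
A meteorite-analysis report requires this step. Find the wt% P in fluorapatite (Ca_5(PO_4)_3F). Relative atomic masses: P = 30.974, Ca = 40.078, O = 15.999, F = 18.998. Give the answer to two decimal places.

Formula mass = 5·40.078 + 3·30.974 + 12·15.999 + 1·18.998 = 504.298 g/mol, of which 92.922 g is P.
So P makes up 92.922/504.298 = 0.1843 of the mass, i.e. 18.43%.

18.43 mass %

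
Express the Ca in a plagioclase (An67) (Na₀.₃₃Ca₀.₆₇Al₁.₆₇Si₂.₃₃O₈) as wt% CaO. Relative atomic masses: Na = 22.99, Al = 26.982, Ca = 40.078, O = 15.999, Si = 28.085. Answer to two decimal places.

13.77 wt%

M(Na₀.₃₃Ca₀.₆₇Al₁.₆₇Si₂.₃₃O₈) = 272.929 g/mol; M(CaO) = 56.077 g/mol.
Moles CaO per formula unit = 0.67 Ca ÷ 1 = 0.6700.
CaO fraction = (0.6700 × 56.077) / 272.929 = 37.572/272.929 = 0.1377.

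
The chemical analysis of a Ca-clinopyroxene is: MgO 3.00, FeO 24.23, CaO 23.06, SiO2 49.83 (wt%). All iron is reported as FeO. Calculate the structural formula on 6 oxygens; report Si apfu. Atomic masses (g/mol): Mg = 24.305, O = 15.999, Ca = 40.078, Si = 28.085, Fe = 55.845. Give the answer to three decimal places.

MgO: 3.00/40.304 = 0.07443 mol → 0.07443 mol Mg, 0.07443 mol O.
FeO: 24.23/71.844 = 0.33726 mol → 0.33726 mol Fe, 0.33726 mol O.
CaO: 23.06/56.077 = 0.41122 mol → 0.41122 mol Ca, 0.41122 mol O.
SiO2: 49.83/60.083 = 0.82935 mol → 0.82935 mol Si, 1.65870 mol O.
Total oxygen = 2.48161 mol. Normalization factor = 6/2.48161 = 2.41779.
Si per 6 O = 0.82935 × 2.41779 = 2.005.

2.005 Si apfu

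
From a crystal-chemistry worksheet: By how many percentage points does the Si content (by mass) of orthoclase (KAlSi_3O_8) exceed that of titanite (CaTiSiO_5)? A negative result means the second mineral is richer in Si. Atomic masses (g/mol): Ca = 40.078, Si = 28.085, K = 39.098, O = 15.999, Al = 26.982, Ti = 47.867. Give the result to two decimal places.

Si in KAlSi_3O_8: molar mass 278.327 g/mol; 3×28.085 = 84.255 g → 30.27 wt%.
Si in CaTiSiO_5: molar mass 196.025 g/mol; 1×28.085 = 28.085 g → 14.33 wt%.
Difference = 30.27 − 14.33 = 15.94 percentage points.

15.94 percentage points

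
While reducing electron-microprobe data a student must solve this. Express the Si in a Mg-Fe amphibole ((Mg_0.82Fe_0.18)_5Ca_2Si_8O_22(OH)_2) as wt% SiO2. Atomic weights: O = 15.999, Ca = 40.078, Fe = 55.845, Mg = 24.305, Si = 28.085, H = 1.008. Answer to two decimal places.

Formula mass = 840.739 g/mol.
8 Si → 8.0000 mol SiO2 per formula unit; M(SiO2) = 60.083, so SiO2 mass = 480.664 g.
480.664/840.739 × 100 = 57.17 wt%.

57.17 wt%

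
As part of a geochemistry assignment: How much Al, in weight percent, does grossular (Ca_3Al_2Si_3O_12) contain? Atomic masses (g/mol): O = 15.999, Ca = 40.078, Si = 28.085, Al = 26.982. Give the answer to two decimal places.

Molar mass of Ca_3Al_2Si_3O_12: 3·40.078 + 2·26.982 + 3·28.085 + 12·15.999 = 450.441 g/mol.
Mass of Al per formula unit: 2 × 26.982 = 53.964 g.
Weight fraction Al = 53.964 / 450.441 = 0.1198.

11.98 weight percent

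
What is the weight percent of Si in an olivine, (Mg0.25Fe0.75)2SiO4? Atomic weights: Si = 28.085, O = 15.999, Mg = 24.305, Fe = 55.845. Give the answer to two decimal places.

14.94 weight percent

Formula mass = 0.50×24.305 + 1.50×55.845 + 1×28.085 + 4×15.999 = 188.001 g/mol, of which 28.085 g is Si.
So Si makes up 28.085/188.001 = 0.1494 of the mass, i.e. 14.94%.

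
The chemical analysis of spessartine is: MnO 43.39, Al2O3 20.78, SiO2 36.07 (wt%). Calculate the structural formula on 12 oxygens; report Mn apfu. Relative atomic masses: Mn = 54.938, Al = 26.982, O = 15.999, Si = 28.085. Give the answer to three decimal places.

MnO: 43.39/70.937 = 0.61167 mol → 0.61167 mol Mn, 0.61167 mol O.
Al2O3: 20.78/101.961 = 0.20380 mol → 0.40760 mol Al, 0.61140 mol O.
SiO2: 36.07/60.083 = 0.60034 mol → 0.60034 mol Si, 1.20068 mol O.
Total oxygen = 2.42375 mol. Normalization factor = 12/2.42375 = 4.95101.
Mn per 12 O = 0.61167 × 4.95101 = 3.028.

3.028 Mn apfu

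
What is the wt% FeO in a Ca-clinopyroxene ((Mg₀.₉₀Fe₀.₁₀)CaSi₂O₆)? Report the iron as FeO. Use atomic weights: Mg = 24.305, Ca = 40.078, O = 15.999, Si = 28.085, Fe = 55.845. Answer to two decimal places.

Molar mass of (Mg₀.₉₀Fe₀.₁₀)CaSi₂O₆ = 0.90·24.305 + 0.10·55.845 + 1·40.078 + 2·28.085 + 6·15.999 = 219.701 g/mol.
Each formula unit contains 0.10 Fe, equivalent to 0.10/1 = 0.1000 mol FeO.
M(FeO) = 1×55.845 + 1×15.999 = 71.844 g/mol.
Mass of FeO per formula unit = 0.1000 × 71.844 = 7.184 g.
FeO wt% = 7.184 / 219.701 × 100 = 3.27%.

3.27 wt%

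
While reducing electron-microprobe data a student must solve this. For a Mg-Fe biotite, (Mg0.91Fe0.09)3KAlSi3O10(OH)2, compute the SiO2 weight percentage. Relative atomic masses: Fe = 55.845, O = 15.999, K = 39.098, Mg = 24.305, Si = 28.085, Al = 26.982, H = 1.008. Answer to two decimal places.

42.33 wt%

M((Mg0.91Fe0.09)3KAlSi3O10(OH)2) = 425.770 g/mol; M(SiO2) = 60.083 g/mol.
Moles SiO2 per formula unit = 3 Si ÷ 1 = 3.0000.
SiO2 fraction = (3.0000 × 60.083) / 425.770 = 180.249/425.770 = 0.4233.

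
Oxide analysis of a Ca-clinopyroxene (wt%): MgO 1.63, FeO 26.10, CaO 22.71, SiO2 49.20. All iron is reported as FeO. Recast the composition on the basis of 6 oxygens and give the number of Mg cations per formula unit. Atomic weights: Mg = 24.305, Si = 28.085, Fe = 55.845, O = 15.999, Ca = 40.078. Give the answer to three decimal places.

MgO (M=40.304): mol = 0.04044; Mg = 0.04044, O = 0.04044.
FeO (M=71.844): mol = 0.36329; Fe = 0.36329, O = 0.36329.
CaO (M=56.077): mol = 0.40498; Ca = 0.40498, O = 0.40498.
SiO2 (M=60.083): mol = 0.81887; Si = 0.81887, O = 1.63774.
ΣO = 2.44645; factor = 6/ΣO = 2.45253.
Mg apfu = 0.04044 × 2.45253 = 0.099.

0.099 Mg apfu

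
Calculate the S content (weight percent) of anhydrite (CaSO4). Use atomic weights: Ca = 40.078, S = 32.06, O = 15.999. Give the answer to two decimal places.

Molar mass of CaSO4: 1×40.078 + 1×32.06 + 4×15.999 = 136.134 g/mol.
Mass of S per formula unit: 1 × 32.06 = 32.060 g.
Weight fraction S = 32.060 / 136.134 = 0.2355.

23.55 weight percent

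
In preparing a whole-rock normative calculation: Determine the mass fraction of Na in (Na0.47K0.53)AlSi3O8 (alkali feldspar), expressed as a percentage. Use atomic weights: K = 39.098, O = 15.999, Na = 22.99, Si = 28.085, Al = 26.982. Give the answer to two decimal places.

3.99 mass %

Molar mass of (Na0.47K0.53)AlSi3O8: 0.47·22.99 + 0.53·39.098 + 1·26.982 + 3·28.085 + 8·15.999 = 270.756 g/mol.
Mass of Na per formula unit: 0.47 × 22.99 = 10.805 g.
Weight fraction Na = 10.805 / 270.756 = 0.0399.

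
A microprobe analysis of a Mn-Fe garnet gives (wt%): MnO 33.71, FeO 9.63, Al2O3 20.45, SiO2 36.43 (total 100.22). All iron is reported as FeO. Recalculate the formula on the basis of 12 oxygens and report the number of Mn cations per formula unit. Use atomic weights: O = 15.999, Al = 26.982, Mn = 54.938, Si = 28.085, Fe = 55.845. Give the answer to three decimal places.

2.353 Mn apfu

MnO: 33.71/70.937 = 0.47521 mol → 0.47521 mol Mn, 0.47521 mol O.
FeO: 9.63/71.844 = 0.13404 mol → 0.13404 mol Fe, 0.13404 mol O.
Al2O3: 20.45/101.961 = 0.20057 mol → 0.40114 mol Al, 0.60171 mol O.
SiO2: 36.43/60.083 = 0.60633 mol → 0.60633 mol Si, 1.21266 mol O.
Total oxygen = 2.42362 mol. Normalization factor = 12/2.42362 = 4.95127.
Mn per 12 O = 0.47521 × 4.95127 = 2.353.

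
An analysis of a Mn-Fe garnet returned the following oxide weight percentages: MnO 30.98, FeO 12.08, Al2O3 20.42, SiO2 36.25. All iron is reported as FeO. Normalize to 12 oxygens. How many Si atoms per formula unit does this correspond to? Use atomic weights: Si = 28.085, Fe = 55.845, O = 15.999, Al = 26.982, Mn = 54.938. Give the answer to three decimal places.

3.001 Si apfu

MnO (M=70.937): mol = 0.43673; Mn = 0.43673, O = 0.43673.
FeO (M=71.844): mol = 0.16814; Fe = 0.16814, O = 0.16814.
Al2O3 (M=101.961): mol = 0.20027; Al = 0.40054, O = 0.60081.
SiO2 (M=60.083): mol = 0.60333; Si = 0.60333, O = 1.20666.
ΣO = 2.41234; factor = 12/ΣO = 4.97442.
Si apfu = 0.60333 × 4.97442 = 3.001.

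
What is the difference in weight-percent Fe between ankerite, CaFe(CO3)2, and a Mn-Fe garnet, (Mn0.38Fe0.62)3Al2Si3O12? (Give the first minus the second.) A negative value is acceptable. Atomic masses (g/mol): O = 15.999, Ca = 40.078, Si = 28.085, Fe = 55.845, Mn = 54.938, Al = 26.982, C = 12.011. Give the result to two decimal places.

First mineral: 55.845 g Fe in 215.939 g formula = 25.86 wt% Fe.
Second mineral: 103.872 g Fe in 496.708 g formula = 20.91 wt% Fe.
25.86% − 20.91% gives a difference of 4.95 percentage points.

4.95 percentage points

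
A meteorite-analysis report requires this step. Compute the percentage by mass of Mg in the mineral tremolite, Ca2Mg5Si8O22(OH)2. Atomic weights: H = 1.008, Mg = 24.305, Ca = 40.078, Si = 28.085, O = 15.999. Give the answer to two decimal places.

M(Ca2Mg5Si8O22(OH)2) = 812.353 g/mol.
Mg contributes 5 × 24.305 = 121.525 g per mole.
121.525/812.353 = 0.1496 → 14.96%.

14.96 weight percent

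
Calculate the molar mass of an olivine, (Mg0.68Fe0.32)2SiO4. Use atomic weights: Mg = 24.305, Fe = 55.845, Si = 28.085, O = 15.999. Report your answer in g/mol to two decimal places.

The formula mass is the sum 1.36×24.305 + 0.64×55.845 + 1×28.085 + 4×15.999.

160.88 g/mol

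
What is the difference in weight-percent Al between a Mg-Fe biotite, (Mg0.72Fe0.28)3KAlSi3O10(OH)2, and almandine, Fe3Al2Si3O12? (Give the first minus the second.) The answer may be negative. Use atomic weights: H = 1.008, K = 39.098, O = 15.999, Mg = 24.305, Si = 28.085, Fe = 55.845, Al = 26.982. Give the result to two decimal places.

-4.76 percentage points

First mineral: 26.982 g Al in 443.748 g formula = 6.08 wt% Al.
Second mineral: 53.964 g Al in 497.742 g formula = 10.84 wt% Al.
6.08% − 10.84% gives a difference of -4.76 percentage points.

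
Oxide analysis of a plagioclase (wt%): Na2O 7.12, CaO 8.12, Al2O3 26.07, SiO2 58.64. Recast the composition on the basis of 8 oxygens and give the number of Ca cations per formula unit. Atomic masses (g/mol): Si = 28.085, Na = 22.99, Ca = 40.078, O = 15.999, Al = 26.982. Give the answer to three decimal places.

Na2O: 7.12/61.979 = 0.11488 mol → 0.22976 mol Na, 0.11488 mol O.
CaO: 8.12/56.077 = 0.14480 mol → 0.14480 mol Ca, 0.14480 mol O.
Al2O3: 26.07/101.961 = 0.25569 mol → 0.51138 mol Al, 0.76707 mol O.
SiO2: 58.64/60.083 = 0.97598 mol → 0.97598 mol Si, 1.95196 mol O.
Total oxygen = 2.97871 mol. Normalization factor = 8/2.97871 = 2.68573.
Ca per 8 O = 0.14480 × 2.68573 = 0.389.

0.389 Ca apfu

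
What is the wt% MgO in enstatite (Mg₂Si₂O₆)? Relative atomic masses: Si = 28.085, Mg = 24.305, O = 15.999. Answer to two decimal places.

M(Mg₂Si₂O₆) = 200.774 g/mol; M(MgO) = 40.304 g/mol.
Moles MgO per formula unit = 2 Mg ÷ 1 = 2.0000.
MgO fraction = (2.0000 × 40.304) / 200.774 = 80.608/200.774 = 0.4015.

40.15 wt%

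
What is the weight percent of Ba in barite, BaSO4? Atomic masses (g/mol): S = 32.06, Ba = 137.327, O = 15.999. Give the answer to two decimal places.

58.84 mass %

Molar mass of BaSO4: 1·137.327 + 1·32.06 + 4·15.999 = 233.383 g/mol.
Mass of Ba per formula unit: 1 × 137.327 = 137.327 g.
Weight fraction Ba = 137.327 / 233.383 = 0.5884.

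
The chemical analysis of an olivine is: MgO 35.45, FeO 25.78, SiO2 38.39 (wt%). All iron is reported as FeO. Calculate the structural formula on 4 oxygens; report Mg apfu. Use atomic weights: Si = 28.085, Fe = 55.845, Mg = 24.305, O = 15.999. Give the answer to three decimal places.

1.398 Mg apfu

35.45 wt% MgO ÷ 40.304 g/mol = 0.87957 mol, giving 0.87957 Mg and 0.87957 O.
25.78 wt% FeO ÷ 71.844 g/mol = 0.35883 mol, giving 0.35883 Fe and 0.35883 O.
38.39 wt% SiO2 ÷ 60.083 g/mol = 0.63895 mol, giving 0.63895 Si and 1.27790 O.
Oxygen sums to 2.51630; scaling by 4/2.51630 = 1.58964 puts the formula on 4 O.
Mg: 0.87957 × 1.58964 = 1.398 atoms per formula unit.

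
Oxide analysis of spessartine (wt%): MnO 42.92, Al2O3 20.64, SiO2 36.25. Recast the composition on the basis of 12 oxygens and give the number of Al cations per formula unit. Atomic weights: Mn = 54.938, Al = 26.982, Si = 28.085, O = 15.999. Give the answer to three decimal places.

2.008 Al apfu

MnO: 42.92/70.937 = 0.60504 mol → 0.60504 mol Mn, 0.60504 mol O.
Al2O3: 20.64/101.961 = 0.20243 mol → 0.40486 mol Al, 0.60729 mol O.
SiO2: 36.25/60.083 = 0.60333 mol → 0.60333 mol Si, 1.20666 mol O.
Total oxygen = 2.41899 mol. Normalization factor = 12/2.41899 = 4.96075.
Al per 12 O = 0.40486 × 4.96075 = 2.008.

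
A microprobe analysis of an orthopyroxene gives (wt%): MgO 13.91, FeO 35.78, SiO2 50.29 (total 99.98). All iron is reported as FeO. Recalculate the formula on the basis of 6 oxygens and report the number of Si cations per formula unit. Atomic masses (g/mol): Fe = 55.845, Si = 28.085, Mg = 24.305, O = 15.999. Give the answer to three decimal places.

1.995 Si apfu

13.91 wt% MgO ÷ 40.304 g/mol = 0.34513 mol, giving 0.34513 Mg and 0.34513 O.
35.78 wt% FeO ÷ 71.844 g/mol = 0.49802 mol, giving 0.49802 Fe and 0.49802 O.
50.29 wt% SiO2 ÷ 60.083 g/mol = 0.83701 mol, giving 0.83701 Si and 1.67402 O.
Oxygen sums to 2.51717; scaling by 6/2.51717 = 2.38363 puts the formula on 6 O.
Si: 0.83701 × 2.38363 = 1.995 atoms per formula unit.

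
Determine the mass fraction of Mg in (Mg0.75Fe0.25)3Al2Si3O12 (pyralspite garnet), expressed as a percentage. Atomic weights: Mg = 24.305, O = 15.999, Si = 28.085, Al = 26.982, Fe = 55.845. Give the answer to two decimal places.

12.81 mass %

M((Mg0.75Fe0.25)3Al2Si3O12) = 426.777 g/mol.
Mg contributes 2.25 × 24.305 = 54.686 g per mole.
54.686/426.777 = 0.1281 → 12.81%.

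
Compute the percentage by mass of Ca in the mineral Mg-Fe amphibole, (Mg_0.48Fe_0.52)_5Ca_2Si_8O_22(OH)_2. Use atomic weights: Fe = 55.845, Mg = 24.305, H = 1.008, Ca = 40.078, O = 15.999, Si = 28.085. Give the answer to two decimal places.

Formula mass = 2.40×24.305 + 2.60×55.845 + 2×40.078 + 8×28.085 + 24×15.999 + 2×1.008 = 894.357 g/mol, of which 80.156 g is Ca.
So Ca makes up 80.156/894.357 = 0.0896 of the mass, i.e. 8.96%.

8.96 mass %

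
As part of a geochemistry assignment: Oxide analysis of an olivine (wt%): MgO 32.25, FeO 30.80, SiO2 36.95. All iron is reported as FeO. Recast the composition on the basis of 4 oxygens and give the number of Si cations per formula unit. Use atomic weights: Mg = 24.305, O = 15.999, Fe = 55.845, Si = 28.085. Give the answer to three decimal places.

32.25 wt% MgO ÷ 40.304 g/mol = 0.80017 mol, giving 0.80017 Mg and 0.80017 O.
30.80 wt% FeO ÷ 71.844 g/mol = 0.42871 mol, giving 0.42871 Fe and 0.42871 O.
36.95 wt% SiO2 ÷ 60.083 g/mol = 0.61498 mol, giving 0.61498 Si and 1.22996 O.
Oxygen sums to 2.45884; scaling by 4/2.45884 = 1.62678 puts the formula on 4 O.
Si: 0.61498 × 1.62678 = 1.000 atoms per formula unit.

1.000 Si apfu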